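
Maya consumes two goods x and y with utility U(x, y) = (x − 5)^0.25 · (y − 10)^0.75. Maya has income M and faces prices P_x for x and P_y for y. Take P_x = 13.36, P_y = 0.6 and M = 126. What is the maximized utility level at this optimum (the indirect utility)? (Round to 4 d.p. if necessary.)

Let x' = x−5, y' = y−10. MRS = (1/3)·y'/x' = P_x/P_y.
Substituting into the budget: x* = 5 + 0.25·(M − 5·P_x − 10·P_y)/P_x, and y* = 10 + 0.75·(…)/P_y.
Discretionary income = 126 − 5·13.36 − 10·0.6 = 53.2; x* = 5 + 0.25·53.2/13.36 = 5.9955; y* = 10 + 0.75·53.2/0.6 = 76.5.
Utility at the optimum: U(5.9955, 76.5) = 23.261.

V = 23.261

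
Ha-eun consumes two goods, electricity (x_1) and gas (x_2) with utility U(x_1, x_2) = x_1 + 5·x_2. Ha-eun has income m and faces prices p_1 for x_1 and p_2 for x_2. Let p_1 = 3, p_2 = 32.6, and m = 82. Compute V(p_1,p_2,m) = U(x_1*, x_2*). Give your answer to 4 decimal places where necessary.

V = 27.3333

Linear utility — the consumer picks whichever good has higher MU/price: 1/3 = 0.3333 vs 5/32.6 = 0.1534.
x_1 gives more utility per dollar, so spend all income on x_1: x_1* = m/p_1, x_2* = 0.
Numerically: x_1* = 27.3333, x_2* = 0.
Utility at the optimum: U(27.3333, 0) = 27.3333.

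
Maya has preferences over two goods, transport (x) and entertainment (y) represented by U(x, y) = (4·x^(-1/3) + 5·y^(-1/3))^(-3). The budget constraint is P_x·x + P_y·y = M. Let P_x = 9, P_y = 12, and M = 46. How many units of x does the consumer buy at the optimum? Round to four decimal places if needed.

x* = 2.2513

MU_x ∝ 4·x^(-4/3), MU_y ∝ 5·y^(-4/3), so MRS = (4/5)·(y/x)^(4/3) = P_x/P_y.
Hence y/x = ((5/4)·P_x/P_y)^(1/(4/3)), i.e. raised to the 0.75 power.
With the ratio pinned down, the budget gives x* = M/(P_x + P_y·(y/x)) and y* = (y/x)·x*.
Numerically y/x = 0.952749, so x* = 46/(9 + 12·0.952749) = 2.2513.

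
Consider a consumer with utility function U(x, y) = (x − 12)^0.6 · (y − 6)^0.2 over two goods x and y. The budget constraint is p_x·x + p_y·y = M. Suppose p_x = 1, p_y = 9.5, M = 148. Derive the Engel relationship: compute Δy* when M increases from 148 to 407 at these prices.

Let x' = x−12, y' = y−6. MRS = 3·y'/x' = p_x/p_y.
Substituting into the budget: x* = 12 + 0.75·(M − 12·p_x − 6·p_y)/p_x, and y* = 6 + 0.25·(…)/p_y.
Discretionary income = 148 − 12·1 − 6·9.5 = 79; y* = 6 + 0.25·79/9.5 = 8.0789.
At M' = 407: y* = 14.8947. Change: 14.8947 − 8.0789 = 6.8158.

Δy* = 6.8158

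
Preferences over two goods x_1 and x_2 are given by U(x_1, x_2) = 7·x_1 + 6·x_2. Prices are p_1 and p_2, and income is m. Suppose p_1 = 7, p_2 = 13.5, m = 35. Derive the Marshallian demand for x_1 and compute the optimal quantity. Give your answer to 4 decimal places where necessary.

Numerically: x_1* = 5, x_2* = 0.

x_1* = 5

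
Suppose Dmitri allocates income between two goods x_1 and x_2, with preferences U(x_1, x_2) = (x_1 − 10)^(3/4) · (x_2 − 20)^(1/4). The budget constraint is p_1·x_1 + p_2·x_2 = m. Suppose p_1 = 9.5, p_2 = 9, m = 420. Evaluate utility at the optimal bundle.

This is Cobb-Douglas in (x_1−10, x_2−20): tangency gives 0.75·p_2·(x_2−20) = 0.25·p_1·(x_1−10).
Substituting into the budget: x_1* = 10 + 0.75·(m − 10·p_1 − 20·p_2)/p_1, and x_2* = 20 + 0.25·(…)/p_2.
Discretionary income = 420 − 10·9.5 − 20·9 = 145; x_1* = 10 + 0.75·145/9.5 = 21.4474; x_2* = 20 + 0.25·145/9 = 24.0278.
Utility at the optimum: U(21.4474, 24.0278) = 8.8165.

V = 8.8165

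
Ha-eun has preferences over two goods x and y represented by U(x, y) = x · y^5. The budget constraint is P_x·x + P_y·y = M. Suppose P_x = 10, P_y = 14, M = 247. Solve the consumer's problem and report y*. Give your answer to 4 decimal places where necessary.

The MRS is (1/5)·y/x. Set MRS = P_x/P_y.
Rearranging, P_y·y = 5·P_x·x. Substituting into the budget gives P_x·x·(1 + 5) = M.
Demand: x*(P_x,P_y,M) = 1/6·M/P_x and y* = 5/6·M/P_y.
At P_x=10, P_y=14, M=247: y* = 5/6·247/14 = 14.7024.

y* = 14.7024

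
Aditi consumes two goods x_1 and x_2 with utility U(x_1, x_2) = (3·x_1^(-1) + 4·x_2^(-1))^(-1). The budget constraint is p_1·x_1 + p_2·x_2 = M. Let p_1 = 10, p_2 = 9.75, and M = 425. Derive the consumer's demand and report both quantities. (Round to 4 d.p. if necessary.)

x_1* = 19.8582, x_2* = 23.2224

From the CES first-order condition, (3/4)·(x_2/x_1)^(2) = p_1/p_2.
Hence x_2/x_1 = ((4/3)·p_1/p_2)^(1/(2)), i.e. raised to the 0.5 power.
Substitute x_2 = (x_2/x_1)·x_1 into the budget: x_1* = M/(p_1 + p_2·(x_2/x_1)).
Numerically x_2/x_1 = 1.169411, so x_1* = 425/(10 + 9.75·1.169411) = 19.8582 and x_2* = 1.169411·19.8582 = 23.2224.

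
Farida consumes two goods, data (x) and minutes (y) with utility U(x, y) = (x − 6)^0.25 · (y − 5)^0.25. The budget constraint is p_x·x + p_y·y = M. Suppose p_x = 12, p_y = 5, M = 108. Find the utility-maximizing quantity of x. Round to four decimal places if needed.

x* = 6.4583

Substituting into the budget: x* = 6 + 0.5·(M − 6·p_x − 5·p_y)/p_x, and y* = 5 + 0.5·(…)/p_y.
Discretionary income = 108 − 6·12 − 5·5 = 11; x* = 6 + 0.5·11/12 = 6.4583.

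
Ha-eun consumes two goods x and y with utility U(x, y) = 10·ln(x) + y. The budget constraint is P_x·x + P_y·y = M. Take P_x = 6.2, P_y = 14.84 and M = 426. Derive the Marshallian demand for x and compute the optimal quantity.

At the given prices: x* = 10·14.84/6.2 = 23.9355.

x* = 23.9355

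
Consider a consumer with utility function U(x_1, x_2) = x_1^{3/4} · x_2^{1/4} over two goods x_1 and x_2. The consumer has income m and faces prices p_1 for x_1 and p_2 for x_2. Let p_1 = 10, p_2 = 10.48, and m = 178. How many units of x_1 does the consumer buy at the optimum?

x_1* = 13.35

The MRS is 3·x_2/x_1. Set MRS = p_1/p_2.
So 0.75·p_2·x_2 = 0.25·p_1·x_1; combined with the budget, a share 0.75 of income goes to x_1.
Demand: x_1*(p_1,p_2,m) = 0.75·m/p_1 and x_2* = 0.25·m/p_2.
At p_1=10, p_2=10.48, m=178: x_1* = 0.75·178/10 = 13.35.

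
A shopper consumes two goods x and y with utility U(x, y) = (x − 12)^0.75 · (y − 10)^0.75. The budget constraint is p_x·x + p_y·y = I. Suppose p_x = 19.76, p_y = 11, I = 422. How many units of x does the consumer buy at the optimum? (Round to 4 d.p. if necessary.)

Discretionary income = 422 − 12·19.76 − 10·11 = 74.88; x* = 12 + 0.5·74.88/19.76 = 13.8947.

x* = 13.8947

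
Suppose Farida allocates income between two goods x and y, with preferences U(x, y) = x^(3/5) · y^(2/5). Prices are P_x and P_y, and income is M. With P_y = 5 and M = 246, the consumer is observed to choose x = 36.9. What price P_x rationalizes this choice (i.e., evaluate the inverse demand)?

MU_x/MU_y = (0.6·y)/(0.4·x); tangency sets this equal to P_x/P_y.
So 0.6·P_y·y = 0.4·P_x·x; combined with the budget, a share 0.6 of income goes to x.
Demand: x*(P_x,P_y,M) = 0.6·M/P_x and y* = 0.4·M/P_y.
Set x* = 36.9 in the demand function and solve for P_x: P_x = 4.

P_x = 4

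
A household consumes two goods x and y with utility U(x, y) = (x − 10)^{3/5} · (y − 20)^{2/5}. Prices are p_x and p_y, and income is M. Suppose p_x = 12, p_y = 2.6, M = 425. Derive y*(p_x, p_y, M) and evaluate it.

MRS = (3/2)·(y−20)/(x−10). Tangency with p_x/p_y gives y−20 = (2/3)·(p_x/p_y)·(x−10).
After buying the subsistence bundle (10, 20), a share 0.6 of the remaining income goes to x: x* = 10 + 0.6·(M − 10p_x − 20p_y)/p_x.
Discretionary income = 425 − 10·12 − 20·2.6 = 253; y* = 20 + 0.4·253/2.6 = 58.9231.

y* = 58.9231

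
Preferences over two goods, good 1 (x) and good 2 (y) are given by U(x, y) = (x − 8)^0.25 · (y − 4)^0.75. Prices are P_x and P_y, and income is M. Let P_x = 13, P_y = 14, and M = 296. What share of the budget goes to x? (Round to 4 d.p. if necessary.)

MRS = (1/3)·(y−4)/(x−8). Tangency with P_x/P_y gives y−4 = 3·(P_x/P_y)·(x−8).
Substituting into the budget: x* = 8 + 0.25·(M − 8·P_x − 4·P_y)/P_x, and y* = 4 + 0.75·(…)/P_y.
Discretionary income = 296 − 8·13 − 4·14 = 136; x* = 8 + 0.25·136/13 = 10.6154; y* = 4 + 0.75·136/14 = 11.2857.
Expenditure on x: 13·10.6154 = 138; share = 0.4662.

share on x = 0.4662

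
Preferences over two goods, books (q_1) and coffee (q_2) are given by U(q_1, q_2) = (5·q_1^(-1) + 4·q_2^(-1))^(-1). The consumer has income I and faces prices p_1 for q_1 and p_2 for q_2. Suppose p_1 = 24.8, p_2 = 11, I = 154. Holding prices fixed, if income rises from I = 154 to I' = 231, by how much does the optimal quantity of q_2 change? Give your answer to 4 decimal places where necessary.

Δq_2* = 2.6132

From the CES first-order condition, (5/4)·(q_2/q_1)^(2) = p_1/p_2.
Hence q_2/q_1 = ((4/5)·p_1/p_2)^(1/(2)), i.e. raised to the 0.5 power.
With the ratio pinned down, the budget gives q_1* = I/(p_1 + p_2·(q_2/q_1)) and q_2* = (q_2/q_1)·q_1*.
Numerically q_2/q_1 = 1.342995, so q_1* = 154/(24.8 + 11·1.342995) = 3.8915 and q_2* = 1.342995·3.8915 = 5.2263.
At I' = 231: q_2* = 7.8395. Change: 7.8395 − 5.2263 = 2.6132.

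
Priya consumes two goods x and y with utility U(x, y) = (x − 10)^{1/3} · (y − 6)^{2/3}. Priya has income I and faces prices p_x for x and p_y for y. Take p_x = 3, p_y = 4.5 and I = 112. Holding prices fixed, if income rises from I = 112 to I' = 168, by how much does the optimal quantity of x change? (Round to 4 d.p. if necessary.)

Δx* = 6.2222

Discretionary income = 112 − 10·3 − 6·4.5 = 55; x* = 10 + 1/3·55/3 = 16.1111.
At I' = 168: x* = 22.3333. Change: 22.3333 − 16.1111 = 6.2222.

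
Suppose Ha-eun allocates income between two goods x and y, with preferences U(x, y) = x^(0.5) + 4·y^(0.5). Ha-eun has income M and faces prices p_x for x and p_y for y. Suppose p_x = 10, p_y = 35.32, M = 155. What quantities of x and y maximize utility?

x* = 2.8029, y* = 3.5949

With the ratio pinned down, the budget gives x* = M/(p_x + p_y·(y/x)) and y* = (y/x)·x*.
Numerically y/x = 1.282563, so x* = 155/(10 + 35.32·1.282563) = 2.8029 and y* = 1.282563·2.8029 = 3.5949.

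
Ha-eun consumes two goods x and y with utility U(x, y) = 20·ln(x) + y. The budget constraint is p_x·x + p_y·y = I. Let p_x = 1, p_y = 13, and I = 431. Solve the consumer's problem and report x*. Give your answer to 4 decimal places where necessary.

x* = 260

At the given prices: x* = 20·13/1 = 260.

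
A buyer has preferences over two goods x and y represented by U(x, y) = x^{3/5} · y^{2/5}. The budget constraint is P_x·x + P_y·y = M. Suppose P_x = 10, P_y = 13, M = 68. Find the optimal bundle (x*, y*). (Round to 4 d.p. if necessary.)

MU_x/MU_y = (0.6·y)/(0.4·x); tangency sets this equal to P_x/P_y.
Rearranging, P_y·y = (2/3)·P_x·x. Substituting into the budget gives P_x·x·(1 + (2/3)) = M.
Demand: x*(P_x,P_y,M) = 0.6·M/P_x and y* = 0.4·M/P_y.
At P_x=10, P_y=13, M=68: x* = 0.6·68/10 = 4.08, y* = 2.0923.

x* = 4.08, y* = 2.0923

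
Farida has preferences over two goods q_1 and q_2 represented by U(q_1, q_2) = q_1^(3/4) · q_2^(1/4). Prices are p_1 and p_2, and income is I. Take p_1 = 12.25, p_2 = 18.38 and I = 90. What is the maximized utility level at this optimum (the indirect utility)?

The MRS is 3·q_2/q_1. Set MRS = p_1/p_2.
Rearranging, p_2·q_2 = (1/3)·p_1·q_1. Substituting into the budget gives p_1·q_1·(1 + (1/3)) = I.
Demand: q_1*(p_1,p_2,I) = 0.75·I/p_1 and q_2* = 0.25·I/p_2.
At p_1=12.25, p_2=18.38, I=90: q_1* = 0.75·90/12.25 = 5.5102, q_2* = 1.2242.
Utility at the optimum: U(5.5102, 1.2242) = 3.783.

V = 3.783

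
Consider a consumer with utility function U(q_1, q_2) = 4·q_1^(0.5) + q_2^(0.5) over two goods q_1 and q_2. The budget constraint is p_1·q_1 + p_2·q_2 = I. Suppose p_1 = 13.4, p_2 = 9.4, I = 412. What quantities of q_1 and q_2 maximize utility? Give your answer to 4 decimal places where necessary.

MRS = MU_q_1/MU_q_2 = 4·(q_2/q_1)^(0.5). Set equal to p_1/p_2.
Hence q_2/q_1 = ((1/4)·p_1/p_2)^(1/(0.5)), i.e. raised to the 2 power.
With the ratio pinned down, the budget gives q_1* = I/(p_1 + p_2·(q_2/q_1)) and q_2* = (q_2/q_1)·q_1*.
Numerically q_2/q_1 = 0.127009, so q_1* = 412/(13.4 + 9.4·0.127009) = 28.231 and q_2* = 0.127009·28.231 = 3.5856.

q_1* = 28.231, q_2* = 3.5856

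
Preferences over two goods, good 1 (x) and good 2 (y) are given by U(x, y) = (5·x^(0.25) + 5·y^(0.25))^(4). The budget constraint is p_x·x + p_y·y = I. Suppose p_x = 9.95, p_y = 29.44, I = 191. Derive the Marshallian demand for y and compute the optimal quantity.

From the CES first-order condition, (y/x)^(0.75) = p_x/p_y.
Hence y/x = (p_x/p_y)^(1/(0.75)), i.e. raised to the 4/3 power.
With the ratio pinned down, the budget gives x* = I/(p_x + p_y·(y/x)) and y* = (y/x)·x*.
Numerically y/x = 0.235422, so x* = 191/(9.95 + 29.44·0.235422) = 11.3146 and y* = 0.235422·11.3146 = 2.6637.

y* = 2.6637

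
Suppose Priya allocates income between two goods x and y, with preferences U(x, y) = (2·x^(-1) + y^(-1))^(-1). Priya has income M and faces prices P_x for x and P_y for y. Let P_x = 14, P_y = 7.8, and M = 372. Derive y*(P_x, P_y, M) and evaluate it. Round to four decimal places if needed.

y* = 16.476

MU_x ∝ 2·x^(-2), MU_y ∝ y^(-2), so MRS = 2·(y/x)^(2) = P_x/P_y.
Hence y/x = ((1/2)·P_x/P_y)^(1/(2)), i.e. raised to the 0.5 power.
Substitute y = (y/x)·x into the budget: x* = M/(P_x + P_y·(y/x)).
Numerically y/x = 0.947331, so x* = 372/(14 + 7.8·0.947331) = 17.392 and y* = 0.947331·17.392 = 16.476.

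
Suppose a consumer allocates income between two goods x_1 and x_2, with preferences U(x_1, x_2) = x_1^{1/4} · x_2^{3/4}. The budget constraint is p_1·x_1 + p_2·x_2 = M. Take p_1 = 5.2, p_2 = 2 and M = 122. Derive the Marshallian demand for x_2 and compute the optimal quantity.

x_2* = 45.75

The MRS is (1/3)·x_2/x_1. Set MRS = p_1/p_2.
Rearranging, p_2·x_2 = 3·p_1·x_1. Substituting into the budget gives p_1·x_1·(1 + 3) = M.
Demand: x_1*(p_1,p_2,M) = 0.25·M/p_1 and x_2* = 0.75·M/p_2.
At p_1=5.2, p_2=2, M=122: x_2* = 0.75·122/2 = 45.75.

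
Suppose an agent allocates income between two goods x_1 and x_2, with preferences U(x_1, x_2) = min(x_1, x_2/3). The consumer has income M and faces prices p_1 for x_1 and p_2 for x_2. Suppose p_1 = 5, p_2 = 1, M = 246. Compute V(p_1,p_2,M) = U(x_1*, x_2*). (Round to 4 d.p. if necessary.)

V = 30.75

With perfect complements, no substitution: consume in ratio x_1:x_2 = 1:3.
Budget: p_1·x_1 + p_2·3·x_1 = M, so (p_1 + 3·p_2)·x_1 = M.
Demand: x_1*(p_1,p_2,M) = M/(p_1 + 3·p_2), x_2* = 3·M/(p_1 + 3·p_2).
Here 5 + 3·1 = 8, giving x_1* = 30.75 and x_2* = 92.25.
Utility at the optimum: U(30.75, 92.25) = 30.75.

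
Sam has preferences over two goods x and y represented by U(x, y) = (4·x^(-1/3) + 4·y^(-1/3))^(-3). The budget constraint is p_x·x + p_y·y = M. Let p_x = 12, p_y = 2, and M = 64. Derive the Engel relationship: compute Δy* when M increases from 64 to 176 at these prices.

Δy* = 21.8316

MRS = MU_x/MU_y = (y/x)^(4/3). Set equal to p_x/p_y.
Solve for the ratio: y/x = [p_x/p_y]^(0.75).
With the ratio pinned down, the budget gives x* = M/(p_x + p_y·(y/x)) and y* = (y/x)·x*.
Numerically y/x = 3.833659, so x* = 64/(12 + 2·3.833659) = 3.2541 and y* = 3.833659·3.2541 = 12.4752.
At M' = 176: y* = 34.3069. Change: 34.3069 − 12.4752 = 21.8316.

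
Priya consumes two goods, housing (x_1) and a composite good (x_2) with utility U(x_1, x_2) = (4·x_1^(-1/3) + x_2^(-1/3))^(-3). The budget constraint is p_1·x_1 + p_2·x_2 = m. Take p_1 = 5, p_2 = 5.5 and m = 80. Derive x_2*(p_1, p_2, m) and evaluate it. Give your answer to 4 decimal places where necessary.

x_2* = 3.8666

MRS = MU_x_1/MU_x_2 = 4·(x_2/x_1)^(4/3). Set equal to p_1/p_2.
Solve for the ratio: x_2/x_1 = [(1/4)·p_1/p_2]^(0.75).
With the ratio pinned down, the budget gives x_1* = m/(p_1 + p_2·(x_2/x_1)) and x_2* = (x_2/x_1)·x_1*.
Numerically x_2/x_1 = 0.329163, so x_1* = 80/(5 + 5.5·0.329163) = 11.7468 and x_2* = 0.329163·11.7468 = 3.8666.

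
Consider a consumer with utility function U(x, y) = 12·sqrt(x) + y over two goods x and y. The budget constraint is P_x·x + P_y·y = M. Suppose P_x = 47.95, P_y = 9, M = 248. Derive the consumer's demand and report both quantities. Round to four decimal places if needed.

x* = 1.2683, y* = 20.7985

Set MRS = P_x/P_y: 6·x^(−1/2) = P_x/P_y.
Solve: √x = 6·P_y/P_x, so x*(P_x,P_y) = (6·P_y/P_x)², and y* = (M − P_x·x*)/P_y.
Plugging in: x* = (6·9/47.95)² = 1.2683, y* = 20.7985.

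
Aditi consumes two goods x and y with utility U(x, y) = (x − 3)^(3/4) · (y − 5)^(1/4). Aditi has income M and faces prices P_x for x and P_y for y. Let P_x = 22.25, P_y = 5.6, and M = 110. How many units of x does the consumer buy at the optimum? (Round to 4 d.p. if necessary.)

x* = 3.514

Discretionary income = 110 − 3·22.25 − 5·5.6 = 15.25; x* = 3 + 0.75·15.25/22.25 = 3.514.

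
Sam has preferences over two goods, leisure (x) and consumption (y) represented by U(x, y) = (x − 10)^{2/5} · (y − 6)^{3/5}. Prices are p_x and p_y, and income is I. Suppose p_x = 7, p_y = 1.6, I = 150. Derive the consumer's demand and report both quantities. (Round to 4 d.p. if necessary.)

x* = 14.0229, y* = 32.4

MRS = (2/3)·(y−6)/(x−10). Tangency with p_x/p_y gives y−6 = (3/2)·(p_x/p_y)·(x−10).
Substituting into the budget: x* = 10 + 0.4·(I − 10·p_x − 6·p_y)/p_x, and y* = 6 + 0.6·(…)/p_y.
Discretionary income = 150 − 10·7 − 6·1.6 = 70.4; x* = 10 + 0.4·70.4/7 = 14.0229; y* = 6 + 0.6·70.4/1.6 = 32.4.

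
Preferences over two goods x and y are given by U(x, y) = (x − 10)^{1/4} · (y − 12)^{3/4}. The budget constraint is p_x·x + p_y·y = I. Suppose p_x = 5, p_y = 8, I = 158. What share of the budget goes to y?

This is Cobb-Douglas in (x−10, y−12): tangency gives 0.25·p_y·(y−12) = 0.75·p_x·(x−10).
Substituting into the budget: x* = 10 + 0.25·(I − 10·p_x − 12·p_y)/p_x, and y* = 12 + 0.75·(…)/p_y.
Discretionary income = 158 − 10·5 − 12·8 = 12; x* = 10 + 0.25·12/5 = 10.6; y* = 12 + 0.75·12/8 = 13.125.
Expenditure on y: 8·13.125 = 105; share = 0.6646.

share on y = 0.6646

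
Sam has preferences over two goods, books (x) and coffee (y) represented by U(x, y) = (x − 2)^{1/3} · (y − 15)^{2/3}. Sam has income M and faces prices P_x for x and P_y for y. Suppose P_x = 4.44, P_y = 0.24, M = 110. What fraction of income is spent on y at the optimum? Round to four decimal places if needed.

After buying the subsistence bundle (2, 15), a share 1/3 of the remaining income goes to x: x* = 2 + 1/3·(M − 2P_x − 15P_y)/P_x.
Discretionary income = 110 − 2·4.44 − 15·0.24 = 97.52; x* = 2 + 1/3·97.52/4.44 = 9.3213; y* = 15 + 2/3·97.52/0.24 = 285.8889.
Expenditure on y: 0.24·285.8889 = 68.6133; share = 0.6238.

share on y = 0.6238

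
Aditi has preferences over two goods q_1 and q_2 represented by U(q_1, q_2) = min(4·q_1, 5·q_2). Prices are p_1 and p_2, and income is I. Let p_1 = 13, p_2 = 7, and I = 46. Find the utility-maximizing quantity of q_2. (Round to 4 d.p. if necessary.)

q_2* = 1.9785

Leontief preferences: the optimum is at the kink where q_1/5 = q_2/4, i.e. q_2 = (4/5)·q_1.
Budget: p_1·q_1 + p_2·(4/5)·q_1 = I, so (5·p_1 + 4·p_2)·q_1 = 5·I.
Demand: q_1*(p_1,p_2,I) = 5·I/(5·p_1 + 4·p_2), q_2* = 4·I/(5·p_1 + 4·p_2).
Here 5·13 + 4·7 = 93, giving q_2* = 1.9785.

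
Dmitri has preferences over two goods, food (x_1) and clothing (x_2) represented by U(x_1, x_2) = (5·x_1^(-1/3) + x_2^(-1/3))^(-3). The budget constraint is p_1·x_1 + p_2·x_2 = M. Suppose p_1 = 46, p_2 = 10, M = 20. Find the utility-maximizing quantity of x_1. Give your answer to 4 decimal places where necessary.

MRS = MU_x_1/MU_x_2 = 5·(x_2/x_1)^(4/3). Set equal to p_1/p_2.
Hence x_2/x_1 = ((1/5)·p_1/p_2)^(1/(4/3)), i.e. raised to the 0.75 power.
With the ratio pinned down, the budget gives x_1* = M/(p_1 + p_2·(x_2/x_1)) and x_2* = (x_2/x_1)·x_1*.
Numerically x_2/x_1 = 0.939379, so x_1* = 20/(46 + 10·0.939379) = 0.3611.

x_1* = 0.3611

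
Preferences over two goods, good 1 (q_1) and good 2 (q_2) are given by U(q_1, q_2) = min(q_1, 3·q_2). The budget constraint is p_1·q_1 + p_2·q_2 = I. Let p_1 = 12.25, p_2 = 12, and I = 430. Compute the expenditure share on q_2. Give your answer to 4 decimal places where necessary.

With perfect complements, no substitution: consume in ratio q_1:q_2 = 3:1.
Budget: p_1·q_1 + p_2·(1/3)·q_1 = I, so (3·p_1 + p_2)·q_1 = 3·I.
Demand: q_1*(p_1,p_2,I) = 3·I/(3·p_1 + p_2), q_2* = I/(3·p_1 + p_2).
Here 3·12.25 + 12 = 48.75, giving q_1* = 26.4615 and q_2* = 8.8205.
Expenditure on q_2: 12·8.8205 = 105.8462; share = 0.2462.

share on q_2 = 0.2462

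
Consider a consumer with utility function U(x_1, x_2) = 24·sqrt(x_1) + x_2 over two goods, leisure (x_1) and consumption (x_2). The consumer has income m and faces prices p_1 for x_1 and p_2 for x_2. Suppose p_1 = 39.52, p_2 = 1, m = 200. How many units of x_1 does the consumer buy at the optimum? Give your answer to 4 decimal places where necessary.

x_1* = 0.0922

Solve: √x_1 = 12·p_2/p_1, so x_1*(p_1,p_2) = (12·p_2/p_1)², and x_2* = (m − p_1·x_1*)/p_2.
Plugging in: x_1* = (12·1/39.52)² = 0.0922.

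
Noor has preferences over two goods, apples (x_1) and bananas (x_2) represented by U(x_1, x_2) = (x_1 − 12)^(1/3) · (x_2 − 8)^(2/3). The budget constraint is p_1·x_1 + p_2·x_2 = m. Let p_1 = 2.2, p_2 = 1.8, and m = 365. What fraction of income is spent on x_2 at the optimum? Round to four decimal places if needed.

share on x_2 = 0.6316

MRS = (1/2)·(x_2−8)/(x_1−12). Tangency with p_1/p_2 gives x_2−8 = 2·(p_1/p_2)·(x_1−12).
Substituting into the budget: x_1* = 12 + 1/3·(m − 12·p_1 − 8·p_2)/p_1, and x_2* = 8 + 2/3·(…)/p_2.
Discretionary income = 365 − 12·2.2 − 8·1.8 = 324.2; x_1* = 12 + 1/3·324.2/2.2 = 61.1212; x_2* = 8 + 2/3·324.2/1.8 = 128.0741.
Expenditure on x_2: 1.8·128.0741 = 230.5333; share = 0.6316.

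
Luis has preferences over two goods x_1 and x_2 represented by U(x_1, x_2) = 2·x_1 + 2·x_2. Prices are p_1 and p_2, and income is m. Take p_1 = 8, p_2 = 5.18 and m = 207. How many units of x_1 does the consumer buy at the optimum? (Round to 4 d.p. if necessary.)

x_1* = 0

Perfect substitutes: compare marginal utility per dollar. 2/p_1 vs 2/p_2 → 0.25 vs 0.3861.
x_2 gives more utility per dollar, so spend all income on x_2: x_2* = m/p_2, x_1* = 0.
Numerically: x_1* = 0, x_2* = 39.9614.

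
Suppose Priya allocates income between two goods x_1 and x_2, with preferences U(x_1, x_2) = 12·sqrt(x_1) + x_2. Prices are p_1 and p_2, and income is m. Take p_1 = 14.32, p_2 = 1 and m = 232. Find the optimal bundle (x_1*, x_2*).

Thus x_1* = (6·p_2/p_1)² — independent of m — with the rest of income spent on x_2.
Plugging in: x_1* = (6·1/14.32)² = 0.1756, x_2* = 229.486.

x_1* = 0.1756, x_2* = 229.486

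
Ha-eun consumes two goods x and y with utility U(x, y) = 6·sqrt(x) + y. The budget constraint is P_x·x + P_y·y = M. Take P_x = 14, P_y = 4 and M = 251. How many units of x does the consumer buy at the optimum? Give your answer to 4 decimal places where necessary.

x* = 0.7347

Solve: √x = 3·P_y/P_x, so x*(P_x,P_y) = (3·P_y/P_x)², and y* = (M − P_x·x*)/P_y.
Plugging in: x* = (3·4/14)² = 0.7347.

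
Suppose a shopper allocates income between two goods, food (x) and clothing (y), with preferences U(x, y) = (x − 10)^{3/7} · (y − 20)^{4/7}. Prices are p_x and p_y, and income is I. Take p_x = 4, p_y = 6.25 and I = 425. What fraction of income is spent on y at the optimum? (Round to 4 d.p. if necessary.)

MRS = (3/4)·(y−20)/(x−10). Tangency with p_x/p_y gives y−20 = (4/3)·(p_x/p_y)·(x−10).
After buying the subsistence bundle (10, 20), a share 3/7 of the remaining income goes to x: x* = 10 + 3/7·(I − 10p_x − 20p_y)/p_x.
Discretionary income = 425 − 10·4 − 20·6.25 = 260; x* = 10 + 3/7·260/4 = 37.8571; y* = 20 + 4/7·260/6.25 = 43.7714.
Expenditure on y: 6.25·43.7714 = 273.5714; share = 0.6437.

share on y = 0.6437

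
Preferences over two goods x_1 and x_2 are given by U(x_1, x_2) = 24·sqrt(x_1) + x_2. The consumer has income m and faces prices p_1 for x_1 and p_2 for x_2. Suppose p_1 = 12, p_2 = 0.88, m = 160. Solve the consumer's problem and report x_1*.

x_1* = 0.7744

MU_x_1 = 12/√x_1, MU_x_2 = 1. Tangency: 12/√x_1 = p_1/p_2.
Thus x_1* = (12·p_2/p_1)² — independent of m — with the rest of income spent on x_2.
Plugging in: x_1* = (12·0.88/12)² = 0.7744.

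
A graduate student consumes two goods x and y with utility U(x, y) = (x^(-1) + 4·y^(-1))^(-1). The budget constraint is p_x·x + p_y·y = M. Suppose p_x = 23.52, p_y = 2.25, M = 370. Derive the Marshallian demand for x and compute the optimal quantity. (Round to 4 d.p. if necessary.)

From the CES first-order condition, (1/4)·(y/x)^(2) = p_x/p_y.
Hence y/x = (4·p_x/p_y)^(1/(2)), i.e. raised to the 0.5 power.
Substitute y = (y/x)·x into the budget: x* = M/(p_x + p_y·(y/x)).
Numerically y/x = 6.466323, so x* = 370/(23.52 + 2.25·6.466323) = 9.7191.

x* = 9.7191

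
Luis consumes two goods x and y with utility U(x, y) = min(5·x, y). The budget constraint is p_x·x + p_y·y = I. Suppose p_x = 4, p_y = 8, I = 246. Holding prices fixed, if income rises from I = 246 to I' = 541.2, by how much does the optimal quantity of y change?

Δy* = 33.5455

Leontief preferences: the optimum is at the kink where x/1 = y/5, i.e. y = 5·x.
Budget: p_x·x + p_y·5·x = I, so (p_x + 5·p_y)·x = I.
Demand: x*(p_x,p_y,I) = I/(p_x + 5·p_y), y* = 5·I/(p_x + 5·p_y).
Here 4 + 5·8 = 44, giving y* = 27.9545.
At I' = 541.2: y* = 61.5. Change: 61.5 − 27.9545 = 33.5455.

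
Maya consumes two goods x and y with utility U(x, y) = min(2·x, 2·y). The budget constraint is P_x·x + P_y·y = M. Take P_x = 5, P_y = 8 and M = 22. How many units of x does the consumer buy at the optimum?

x* = 1.6923

With perfect complements, no substitution: consume in ratio x:y = 2:2.
Budget: P_x·x + P_y·x = M, so (2·P_x + 2·P_y)·x = 2·M.
Demand: x*(P_x,P_y,M) = 2·M/(2·P_x + 2·P_y), y* = 2·M/(2·P_x + 2·P_y).
Here 2·5 + 2·8 = 26, giving x* = 1.6923.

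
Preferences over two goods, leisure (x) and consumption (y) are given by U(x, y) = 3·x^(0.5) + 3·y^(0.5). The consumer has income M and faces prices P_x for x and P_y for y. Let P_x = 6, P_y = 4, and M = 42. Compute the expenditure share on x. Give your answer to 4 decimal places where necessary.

share on x = 0.4

Numerically y/x = 2.25, so x* = 42/(6 + 4·2.25) = 2.8 and y* = 2.25·2.8 = 6.3.
Expenditure on x: 6·2.8 = 16.8; share = 0.4.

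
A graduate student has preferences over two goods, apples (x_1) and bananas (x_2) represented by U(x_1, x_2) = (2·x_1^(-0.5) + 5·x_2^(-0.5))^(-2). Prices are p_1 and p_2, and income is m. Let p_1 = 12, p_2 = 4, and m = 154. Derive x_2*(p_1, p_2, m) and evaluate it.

x_2* = 21.5931

MU_x_1 ∝ 2·x_1^(-1.5), MU_x_2 ∝ 5·x_2^(-1.5), so MRS = (2/5)·(x_2/x_1)^(1.5) = p_1/p_2.
Hence x_2/x_1 = ((5/2)·p_1/p_2)^(1/(1.5)), i.e. raised to the 2/3 power.
Substitute x_2 = (x_2/x_1)·x_1 into the budget: x_1* = m/(p_1 + p_2·(x_2/x_1)).
Numerically x_2/x_1 = 3.831547, so x_1* = 154/(12 + 4·3.831547) = 5.6356 and x_2* = 3.831547·5.6356 = 21.5931.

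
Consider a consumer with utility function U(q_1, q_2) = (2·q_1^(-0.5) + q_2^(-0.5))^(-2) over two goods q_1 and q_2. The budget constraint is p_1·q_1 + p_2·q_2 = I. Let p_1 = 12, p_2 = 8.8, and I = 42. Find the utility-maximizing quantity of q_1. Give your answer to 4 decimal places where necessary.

MRS = MU_q_1/MU_q_2 = 2·(q_2/q_1)^(1.5). Set equal to p_1/p_2.
Hence q_2/q_1 = ((1/2)·p_1/p_2)^(1/(1.5)), i.e. raised to the 2/3 power.
Substitute q_2 = (q_2/q_1)·q_1 into the budget: q_1* = I/(p_1 + p_2·(q_2/q_1)).
Numerically q_2/q_1 = 0.774662, so q_1* = 42/(12 + 8.8·0.774662) = 2.232.

q_1* = 2.232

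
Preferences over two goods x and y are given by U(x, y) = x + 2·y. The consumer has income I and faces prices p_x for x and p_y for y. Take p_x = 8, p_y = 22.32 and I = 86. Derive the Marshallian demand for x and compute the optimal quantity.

x gives more utility per dollar, so spend all income on x: x* = I/p_x, y* = 0.
Numerically: x* = 10.75, y* = 0.

x* = 10.75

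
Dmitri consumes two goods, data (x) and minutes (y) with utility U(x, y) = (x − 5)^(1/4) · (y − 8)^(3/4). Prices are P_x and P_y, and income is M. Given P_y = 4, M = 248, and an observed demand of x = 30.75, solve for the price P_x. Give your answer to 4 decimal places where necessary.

MRS = (1/3)·(y−8)/(x−5). Tangency with P_x/P_y gives y−8 = 3·(P_x/P_y)·(x−5).
Substituting into the budget: x* = 5 + 0.25·(M − 5·P_x − 8·P_y)/P_x, and y* = 8 + 0.75·(…)/P_y.
Set x* = 30.75 in the demand function and solve for P_x: P_x = 2.

P_x = 2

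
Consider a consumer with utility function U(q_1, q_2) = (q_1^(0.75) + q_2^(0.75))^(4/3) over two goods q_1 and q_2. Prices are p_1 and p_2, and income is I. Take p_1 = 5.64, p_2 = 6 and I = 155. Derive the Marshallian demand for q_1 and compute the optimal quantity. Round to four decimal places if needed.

q_1* = 15.0128

Numerically q_2/q_1 = 0.780749, so q_1* = 155/(5.64 + 6·0.780749) = 15.0128.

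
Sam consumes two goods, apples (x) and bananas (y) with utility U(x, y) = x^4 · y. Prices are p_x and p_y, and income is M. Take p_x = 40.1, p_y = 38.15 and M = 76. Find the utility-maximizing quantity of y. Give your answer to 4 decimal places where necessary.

Tangency: MRS = 4·y/x = p_x/p_y.
So 4·p_y·y = p_x·x; combined with the budget, a share 0.8 of income goes to x.
Demand: x*(p_x,p_y,M) = 0.8·M/p_x and y* = 0.2·M/p_y.
At p_x=40.1, p_y=38.15, M=76: y* = 0.2·76/38.15 = 0.3984.

y* = 0.3984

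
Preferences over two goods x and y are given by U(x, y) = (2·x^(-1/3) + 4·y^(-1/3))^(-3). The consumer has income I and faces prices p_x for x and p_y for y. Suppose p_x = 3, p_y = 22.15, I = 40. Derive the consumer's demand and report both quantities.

x* = 3.5346, y* = 1.3271

MRS = MU_x/MU_y = (1/2)·(y/x)^(4/3). Set equal to p_x/p_y.
Hence y/x = (2·p_x/p_y)^(1/(4/3)), i.e. raised to the 0.75 power.
Substitute y = (y/x)·x into the budget: x* = I/(p_x + p_y·(y/x)).
Numerically y/x = 0.375477, so x* = 40/(3 + 22.15·0.375477) = 3.5346 and y* = 0.375477·3.5346 = 1.3271.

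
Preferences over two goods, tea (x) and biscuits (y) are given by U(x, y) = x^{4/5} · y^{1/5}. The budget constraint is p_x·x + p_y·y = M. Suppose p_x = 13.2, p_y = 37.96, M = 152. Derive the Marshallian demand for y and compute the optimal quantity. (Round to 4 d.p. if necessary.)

Demand: x*(p_x,p_y,M) = 0.8·M/p_x and y* = 0.2·M/p_y.
At p_x=13.2, p_y=37.96, M=152: y* = 0.2·152/37.96 = 0.8008.

y* = 0.8008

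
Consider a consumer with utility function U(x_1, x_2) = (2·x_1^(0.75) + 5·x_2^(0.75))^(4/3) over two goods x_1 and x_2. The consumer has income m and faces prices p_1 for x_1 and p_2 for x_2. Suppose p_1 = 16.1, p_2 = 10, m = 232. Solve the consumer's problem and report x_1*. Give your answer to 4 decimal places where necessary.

x_1* = 0.0879

From the CES first-order condition, (2/5)·(x_2/x_1)^(0.25) = p_1/p_2.
Solve for the ratio: x_2/x_1 = [(5/2)·p_1/p_2]^(4).
Substitute x_2 = (x_2/x_1)·x_1 into the budget: x_1* = m/(p_1 + p_2·(x_2/x_1)).
Numerically x_2/x_1 = 262.46025, so x_1* = 232/(16.1 + 10·262.46025) = 0.0879.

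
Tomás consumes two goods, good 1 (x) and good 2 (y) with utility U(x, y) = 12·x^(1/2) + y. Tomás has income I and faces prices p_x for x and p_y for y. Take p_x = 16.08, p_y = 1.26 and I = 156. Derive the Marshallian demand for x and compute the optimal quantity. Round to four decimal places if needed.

MU_x = 6/√x, MU_y = 1. Tangency: 6/√x = p_x/p_y.
Solve: √x = 6·p_y/p_x, so x*(p_x,p_y) = (6·p_y/p_x)², and y* = (I − p_x·x*)/p_y.
Plugging in: x* = (6·1.26/16.08)² = 0.221.

x* = 0.221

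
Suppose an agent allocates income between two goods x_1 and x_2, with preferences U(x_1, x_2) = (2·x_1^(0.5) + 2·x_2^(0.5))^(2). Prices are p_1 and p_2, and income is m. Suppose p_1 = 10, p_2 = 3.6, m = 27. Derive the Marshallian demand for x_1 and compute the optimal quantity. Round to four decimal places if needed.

MRS = MU_x_1/MU_x_2 = (x_2/x_1)^(0.5). Set equal to p_1/p_2.
Solve for the ratio: x_2/x_1 = [p_1/p_2]^(2).
With the ratio pinned down, the budget gives x_1* = m/(p_1 + p_2·(x_2/x_1)) and x_2* = (x_2/x_1)·x_1*.
Numerically x_2/x_1 = 7.716049, so x_1* = 27/(10 + 3.6·7.716049) = 0.7147.

x_1* = 0.7147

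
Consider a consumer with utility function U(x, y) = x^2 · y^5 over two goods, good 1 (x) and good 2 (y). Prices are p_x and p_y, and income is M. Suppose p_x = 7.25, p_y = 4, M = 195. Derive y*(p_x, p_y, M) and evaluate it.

y* = 34.8214

At p_x=7.25, p_y=4, M=195: y* = 5/7·195/4 = 34.8214.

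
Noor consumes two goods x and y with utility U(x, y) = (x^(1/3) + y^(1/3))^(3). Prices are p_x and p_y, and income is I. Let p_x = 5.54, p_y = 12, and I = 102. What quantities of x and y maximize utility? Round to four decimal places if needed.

x* = 10.9628, y* = 3.4389

With the ratio pinned down, the budget gives x* = I/(p_x + p_y·(y/x)) and y* = (y/x)·x*.
Numerically y/x = 0.313684, so x* = 102/(5.54 + 12·0.313684) = 10.9628 and y* = 0.313684·10.9628 = 3.4389.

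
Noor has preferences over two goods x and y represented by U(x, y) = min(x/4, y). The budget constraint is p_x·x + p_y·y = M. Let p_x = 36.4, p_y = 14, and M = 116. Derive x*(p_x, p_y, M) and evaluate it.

x* = 2.9073

With perfect complements, no substitution: consume in ratio x:y = 4:1.
Budget: p_x·x + p_y·(1/4)·x = M, so (4·p_x + p_y)·x = 4·M.
Demand: x*(p_x,p_y,M) = 4·M/(4·p_x + p_y), y* = M/(4·p_x + p_y).
Here 4·36.4 + 14 = 159.6, giving x* = 2.9073.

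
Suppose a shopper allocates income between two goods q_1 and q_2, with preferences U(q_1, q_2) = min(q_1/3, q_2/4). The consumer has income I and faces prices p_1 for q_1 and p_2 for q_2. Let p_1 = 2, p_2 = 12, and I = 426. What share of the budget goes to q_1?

share on q_1 = 0.1111

Leontief preferences: the optimum is at the kink where q_1/3 = q_2/4, i.e. q_2 = (4/3)·q_1.
Budget: p_1·q_1 + p_2·(4/3)·q_1 = I, so (3·p_1 + 4·p_2)·q_1 = 3·I.
Demand: q_1*(p_1,p_2,I) = 3·I/(3·p_1 + 4·p_2), q_2* = 4·I/(3·p_1 + 4·p_2).
Here 3·2 + 4·12 = 54, giving q_1* = 23.6667 and q_2* = 31.5556.
Expenditure on q_1: 2·23.6667 = 47.3333; share = 0.1111.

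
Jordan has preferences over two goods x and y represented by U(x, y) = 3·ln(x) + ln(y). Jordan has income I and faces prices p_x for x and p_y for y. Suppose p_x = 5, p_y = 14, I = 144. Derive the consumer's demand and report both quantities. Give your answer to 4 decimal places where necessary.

x* = 21.6, y* = 2.5714

At p_x=5, p_y=14, I=144: x* = 0.75·144/5 = 21.6, y* = 2.5714.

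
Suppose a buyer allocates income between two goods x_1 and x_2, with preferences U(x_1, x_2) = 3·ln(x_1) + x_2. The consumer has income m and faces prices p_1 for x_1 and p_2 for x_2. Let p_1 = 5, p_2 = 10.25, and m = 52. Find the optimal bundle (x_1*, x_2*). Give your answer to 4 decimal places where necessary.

x_1* = 6.15, x_2* = 2.0732

Set MRS = p_1/p_2: (3/x_1)/1 = p_1/p_2.
So x_1*(p_1,p_2) = 3·p_2/p_1, independent of income; and x_2* = (m − 3·p_2)/p_2.
At the given prices: x_1* = 3·10.25/5 = 6.15, and x_2* = 2.0732.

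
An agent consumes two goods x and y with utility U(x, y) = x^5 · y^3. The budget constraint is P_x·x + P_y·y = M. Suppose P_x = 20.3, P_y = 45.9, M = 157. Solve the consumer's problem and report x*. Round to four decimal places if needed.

MU_x/MU_y = (5·y)/(3·x); tangency sets this equal to P_x/P_y.
So 5·P_y·y = 3·P_x·x; combined with the budget, a share 0.625 of income goes to x.
Demand: x*(P_x,P_y,M) = 0.625·M/P_x and y* = 0.375·M/P_y.
At P_x=20.3, P_y=45.9, M=157: x* = 0.625·157/20.3 = 4.8337.

x* = 4.8337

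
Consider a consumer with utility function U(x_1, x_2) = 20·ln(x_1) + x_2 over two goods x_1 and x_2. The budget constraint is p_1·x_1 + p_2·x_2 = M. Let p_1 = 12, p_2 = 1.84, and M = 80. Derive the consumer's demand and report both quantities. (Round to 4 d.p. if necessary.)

Set MRS = p_1/p_2: (20/x_1)/1 = p_1/p_2.
So x_1*(p_1,p_2) = 20·p_2/p_1, independent of income; and x_2* = (M − 20·p_2)/p_2.
At the given prices: x_1* = 20·1.84/12 = 3.0667, and x_2* = 23.4783.

x_1* = 3.0667, x_2* = 23.4783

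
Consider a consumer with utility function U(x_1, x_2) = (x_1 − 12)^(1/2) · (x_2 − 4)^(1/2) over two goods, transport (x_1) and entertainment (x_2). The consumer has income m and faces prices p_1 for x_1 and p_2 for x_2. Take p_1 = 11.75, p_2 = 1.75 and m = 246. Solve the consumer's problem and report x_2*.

x_2* = 32

Let x_1' = x_1−12, x_2' = x_2−4. MRS = x_2'/x_1' = p_1/p_2.
Substituting into the budget: x_1* = 12 + 0.5·(m − 12·p_1 − 4·p_2)/p_1, and x_2* = 4 + 0.5·(…)/p_2.
Discretionary income = 246 − 12·11.75 − 4·1.75 = 98; x_2* = 4 + 0.5·98/1.75 = 32.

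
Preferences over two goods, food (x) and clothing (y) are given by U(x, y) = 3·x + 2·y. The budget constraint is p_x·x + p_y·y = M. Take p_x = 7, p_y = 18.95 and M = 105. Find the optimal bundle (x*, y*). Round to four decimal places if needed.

Perfect substitutes: compare marginal utility per dollar. 3/p_x vs 2/p_y → 0.4286 vs 0.1055.
x gives more utility per dollar, so spend all income on x: x* = M/p_x, y* = 0.
Numerically: x* = 15, y* = 0.

x* = 15, y* = 0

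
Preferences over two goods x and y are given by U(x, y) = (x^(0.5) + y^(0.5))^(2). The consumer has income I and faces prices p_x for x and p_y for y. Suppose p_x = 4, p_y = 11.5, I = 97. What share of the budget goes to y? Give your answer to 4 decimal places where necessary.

MU_x ∝ x^(-0.5), MU_y ∝ y^(-0.5), so MRS = (y/x)^(0.5) = p_x/p_y.
Solve for the ratio: y/x = [p_x/p_y]^(2).
Substitute y = (y/x)·x into the budget: x* = I/(p_x + p_y·(y/x)).
Numerically y/x = 0.120983, so x* = 97/(4 + 11.5·0.120983) = 17.9919 and y* = 0.120983·17.9919 = 2.1767.
Expenditure on y: 11.5·2.1767 = 25.0323; share = 0.2581.

share on y = 0.2581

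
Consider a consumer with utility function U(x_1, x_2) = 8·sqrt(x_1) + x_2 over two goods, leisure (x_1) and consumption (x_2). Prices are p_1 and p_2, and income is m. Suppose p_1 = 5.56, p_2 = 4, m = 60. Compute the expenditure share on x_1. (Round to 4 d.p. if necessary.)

Set MRS = p_1/p_2: 4·x_1^(−1/2) = p_1/p_2.
Thus x_1* = (4·p_2/p_1)² — independent of m — with the rest of income spent on x_2.
Plugging in: x_1* = (4·4/5.56)² = 8.2811, x_2* = 3.4892.
Expenditure on x_1: 5.56·8.2811 = 46.0432; share = 0.7674.

share on x_1 = 0.7674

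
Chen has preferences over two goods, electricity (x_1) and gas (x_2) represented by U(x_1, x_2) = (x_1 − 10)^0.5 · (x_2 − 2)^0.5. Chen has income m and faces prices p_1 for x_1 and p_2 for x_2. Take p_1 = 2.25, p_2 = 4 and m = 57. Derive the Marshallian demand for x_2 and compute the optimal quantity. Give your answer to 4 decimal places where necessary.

Let x_1' = x_1−10, x_2' = x_2−2. MRS = x_2'/x_1' = p_1/p_2.
Substituting into the budget: x_1* = 10 + 0.5·(m − 10·p_1 − 2·p_2)/p_1, and x_2* = 2 + 0.5·(…)/p_2.
Discretionary income = 57 − 10·2.25 − 2·4 = 26.5; x_2* = 2 + 0.5·26.5/4 = 5.3125.

x_2* = 5.3125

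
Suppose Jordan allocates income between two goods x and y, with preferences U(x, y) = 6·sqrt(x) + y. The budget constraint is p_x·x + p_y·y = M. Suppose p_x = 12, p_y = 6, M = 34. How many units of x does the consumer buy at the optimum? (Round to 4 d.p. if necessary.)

MU_x = 3/√x, MU_y = 1. Tangency: 3/√x = p_x/p_y.
Thus x* = (3·p_y/p_x)² — independent of M — with the rest of income spent on y.
Plugging in: x* = (3·6/12)² = 2.25.

x* = 2.25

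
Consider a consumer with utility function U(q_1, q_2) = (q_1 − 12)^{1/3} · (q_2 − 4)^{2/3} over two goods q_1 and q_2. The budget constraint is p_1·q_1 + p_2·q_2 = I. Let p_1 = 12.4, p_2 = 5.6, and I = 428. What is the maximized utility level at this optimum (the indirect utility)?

V = 18.6163

MRS = (1/2)·(q_2−4)/(q_1−12). Tangency with p_1/p_2 gives q_2−4 = 2·(p_1/p_2)·(q_1−12).
After buying the subsistence bundle (12, 4), a share 1/3 of the remaining income goes to q_1: q_1* = 12 + 1/3·(I − 12p_1 − 4p_2)/p_1.
Discretionary income = 428 − 12·12.4 − 4·5.6 = 256.8; q_1* = 12 + 1/3·256.8/12.4 = 18.9032; q_2* = 4 + 2/3·256.8/5.6 = 34.5714.
Utility at the optimum: U(18.9032, 34.5714) = 18.6163.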